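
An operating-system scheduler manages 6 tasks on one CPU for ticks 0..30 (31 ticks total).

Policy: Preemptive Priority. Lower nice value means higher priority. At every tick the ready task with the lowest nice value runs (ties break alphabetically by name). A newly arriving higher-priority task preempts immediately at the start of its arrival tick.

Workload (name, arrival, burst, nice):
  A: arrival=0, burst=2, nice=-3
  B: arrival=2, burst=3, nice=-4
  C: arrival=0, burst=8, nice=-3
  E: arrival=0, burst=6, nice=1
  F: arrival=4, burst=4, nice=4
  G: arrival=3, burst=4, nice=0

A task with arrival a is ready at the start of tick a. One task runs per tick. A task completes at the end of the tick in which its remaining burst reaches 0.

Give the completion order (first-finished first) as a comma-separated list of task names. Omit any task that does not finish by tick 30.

completion order = A, B, C, G, E, F

t=0: ready={A,C,E} → run A
t=1: ready={A,C,E} → run A
t=2: ready={B,C,E} → run B
t=3: ready={B,C,E,G} → run B
t=4: ready={B,C,E,F,G} → run B
t=5: ready={C,E,F,G} → run C
t=6: ready={C,E,F,G} → run C
t=7: ready={C,E,F,G} → run C
t=8: ready={C,E,F,G} → run C
t=9: ready={C,E,F,G} → run C
t=10: ready={C,E,F,G} → run C
t=11: ready={C,E,F,G} → run C
t=12: ready={C,E,F,G} → run C
t=13: ready={E,F,G} → run G
t=14: ready={E,F,G} → run G
t=15: ready={E,F,G} → run G
t=16: ready={E,F,G} → run G
t=17: ready={E,F} → run E
t=18: ready={E,F} → run E
t=19: ready={E,F} → run E
t=20: ready={E,F} → run E
t=21: ready={E,F} → run E
t=22: ready={E,F} → run E
t=23: ready={F} → run F
t=24: ready={F} → run F
t=25: ready={F} → run F
t=26: ready={F} → run F
t=27: (idle)
t=28: (idle)
t=29: (idle)
t=30: (idle)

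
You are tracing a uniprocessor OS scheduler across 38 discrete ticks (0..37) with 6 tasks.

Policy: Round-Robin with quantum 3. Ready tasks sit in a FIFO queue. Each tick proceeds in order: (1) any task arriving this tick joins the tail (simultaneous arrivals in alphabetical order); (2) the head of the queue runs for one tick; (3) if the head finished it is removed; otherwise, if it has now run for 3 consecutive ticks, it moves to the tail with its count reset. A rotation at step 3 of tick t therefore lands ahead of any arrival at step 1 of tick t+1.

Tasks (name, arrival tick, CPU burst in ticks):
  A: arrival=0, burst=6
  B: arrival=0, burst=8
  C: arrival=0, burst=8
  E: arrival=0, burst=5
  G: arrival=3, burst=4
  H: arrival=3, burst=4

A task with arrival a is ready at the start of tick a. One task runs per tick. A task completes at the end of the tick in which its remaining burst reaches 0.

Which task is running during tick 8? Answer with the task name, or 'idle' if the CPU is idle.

t=0: queue=[A,B,C,E] q_used=0 → run A
t=1: queue=[A,B,C,E] q_used=1 → run A
t=2: queue=[A,B,C,E] q_used=2 → run A
t=3: queue=[B,C,E,A,G,H] q_used=0 → run B
t=4: queue=[B,C,E,A,G,H] q_used=1 → run B
t=5: queue=[B,C,E,A,G,H] q_used=2 → run B
t=6: queue=[C,E,A,G,H,B] q_used=0 → run C
t=7: queue=[C,E,A,G,H,B] q_used=1 → run C
t=8: queue=[C,E,A,G,H,B] q_used=2 → run C
t=9: queue=[E,A,G,H,B,C] q_used=0 → run E
t=10: queue=[E,A,G,H,B,C] q_used=1 → run E
t=11: queue=[E,A,G,H,B,C] q_used=2 → run E
t=12: queue=[A,G,H,B,C,E] q_used=0 → run A
t=13: queue=[A,G,H,B,C,E] q_used=1 → run A
t=14: queue=[A,G,H,B,C,E] q_used=2 → run A
t=15: queue=[G,H,B,C,E] q_used=0 → run G
t=16: queue=[G,H,B,C,E] q_used=1 → run G
t=17: queue=[G,H,B,C,E] q_used=2 → run G
t=18: queue=[H,B,C,E,G] q_used=0 → run H
t=19: queue=[H,B,C,E,G] q_used=1 → run H
t=20: queue=[H,B,C,E,G] q_used=2 → run H
t=21: queue=[B,C,E,G,H] q_used=0 → run B
t=22: queue=[B,C,E,G,H] q_used=1 → run B
t=23: queue=[B,C,E,G,H] q_used=2 → run B
t=24: queue=[C,E,G,H,B] q_used=0 → run C
t=25: queue=[C,E,G,H,B] q_used=1 → run C
t=26: queue=[C,E,G,H,B] q_used=2 → run C
t=27: queue=[E,G,H,B,C] q_used=0 → run E
t=28: queue=[E,G,H,B,C] q_used=1 → run E
t=29: queue=[G,H,B,C] q_used=0 → run G
t=30: queue=[H,B,C] q_used=0 → run H
t=31: queue=[B,C] q_used=0 → run B
t=32: queue=[B,C] q_used=1 → run B
t=33: queue=[C] q_used=0 → run C
t=34: queue=[C] q_used=1 → run C
t=35: (idle)
t=36: (idle)
t=37: (idle)

running at tick 8 = C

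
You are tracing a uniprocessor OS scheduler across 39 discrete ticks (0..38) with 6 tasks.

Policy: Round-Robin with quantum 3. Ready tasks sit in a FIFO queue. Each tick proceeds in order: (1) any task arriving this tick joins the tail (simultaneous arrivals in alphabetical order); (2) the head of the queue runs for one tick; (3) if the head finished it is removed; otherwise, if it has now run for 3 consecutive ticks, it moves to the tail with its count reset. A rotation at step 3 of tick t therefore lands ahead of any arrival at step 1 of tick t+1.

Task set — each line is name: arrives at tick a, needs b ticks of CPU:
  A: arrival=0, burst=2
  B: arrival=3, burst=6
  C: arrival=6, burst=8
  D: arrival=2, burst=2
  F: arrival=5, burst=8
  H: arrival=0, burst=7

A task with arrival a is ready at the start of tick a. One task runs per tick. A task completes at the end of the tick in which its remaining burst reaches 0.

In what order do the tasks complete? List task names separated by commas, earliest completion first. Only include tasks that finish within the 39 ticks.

completion order = A, D, B, H, F, C

t=0: queue=[A,H] q_used=0 → run A
t=1: queue=[A,H] q_used=1 → run A
t=2: queue=[H,D] q_used=0 → run H
t=3: queue=[H,D,B] q_used=1 → run H
t=4: queue=[H,D,B] q_used=2 → run H
t=5: queue=[D,B,H,F] q_used=0 → run D
t=6: queue=[D,B,H,F,C] q_used=1 → run D
t=7: queue=[B,H,F,C] q_used=0 → run B
t=8: queue=[B,H,F,C] q_used=1 → run B
t=9: queue=[B,H,F,C] q_used=2 → run B
t=10: queue=[H,F,C,B] q_used=0 → run H
t=11: queue=[H,F,C,B] q_used=1 → run H
t=12: queue=[H,F,C,B] q_used=2 → run H
t=13: queue=[F,C,B,H] q_used=0 → run F
t=14: queue=[F,C,B,H] q_used=1 → run F
t=15: queue=[F,C,B,H] q_used=2 → run F
t=16: queue=[C,B,H,F] q_used=0 → run C
t=17: queue=[C,B,H,F] q_used=1 → run C
t=18: queue=[C,B,H,F] q_used=2 → run C
t=19: queue=[B,H,F,C] q_used=0 → run B
t=20: queue=[B,H,F,C] q_used=1 → run B
t=21: queue=[B,H,F,C] q_used=2 → run B
t=22: queue=[H,F,C] q_used=0 → run H
t=23: queue=[F,C] q_used=0 → run F
t=24: queue=[F,C] q_used=1 → run F
t=25: queue=[F,C] q_used=2 → run F
t=26: queue=[C,F] q_used=0 → run C
t=27: queue=[C,F] q_used=1 → run C
t=28: queue=[C,F] q_used=2 → run C
t=29: queue=[F,C] q_used=0 → run F
t=30: queue=[F,C] q_used=1 → run F
t=31: queue=[C] q_used=0 → run C
t=32: queue=[C] q_used=1 → run C
t=33: (idle)
t=34: (idle)
t=35: (idle)
t=36: (idle)
t=37: (idle)
t=38: (idle)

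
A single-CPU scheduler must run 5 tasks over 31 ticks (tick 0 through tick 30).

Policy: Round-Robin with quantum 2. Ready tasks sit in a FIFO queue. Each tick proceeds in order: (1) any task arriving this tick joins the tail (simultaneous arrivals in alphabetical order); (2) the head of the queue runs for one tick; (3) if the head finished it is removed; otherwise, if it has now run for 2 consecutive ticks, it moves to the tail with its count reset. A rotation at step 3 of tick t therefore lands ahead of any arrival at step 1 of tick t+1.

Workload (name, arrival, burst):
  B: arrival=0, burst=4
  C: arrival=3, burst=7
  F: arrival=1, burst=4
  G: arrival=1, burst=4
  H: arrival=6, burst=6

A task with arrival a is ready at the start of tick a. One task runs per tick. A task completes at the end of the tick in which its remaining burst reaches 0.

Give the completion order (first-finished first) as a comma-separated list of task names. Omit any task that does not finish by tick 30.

completion order = B, F, G, H, C

t=0: queue=[B] q_used=0 → run B
t=1: queue=[B,F,G] q_used=1 → run B
t=2: queue=[F,G,B] q_used=0 → run F
t=3: queue=[F,G,B,C] q_used=1 → run F
t=4: queue=[G,B,C,F] q_used=0 → run G
t=5: queue=[G,B,C,F] q_used=1 → run G
t=6: queue=[B,C,F,G,H] q_used=0 → run B
t=7: queue=[B,C,F,G,H] q_used=1 → run B
t=8: queue=[C,F,G,H] q_used=0 → run C
t=9: queue=[C,F,G,H] q_used=1 → run C
t=10: queue=[F,G,H,C] q_used=0 → run F
t=11: queue=[F,G,H,C] q_used=1 → run F
t=12: queue=[G,H,C] q_used=0 → run G
t=13: queue=[G,H,C] q_used=1 → run G
t=14: queue=[H,C] q_used=0 → run H
t=15: queue=[H,C] q_used=1 → run H
t=16: queue=[C,H] q_used=0 → run C
t=17: queue=[C,H] q_used=1 → run C
t=18: queue=[H,C] q_used=0 → run H
t=19: queue=[H,C] q_used=1 → run H
t=20: queue=[C,H] q_used=0 → run C
t=21: queue=[C,H] q_used=1 → run C
t=22: queue=[H,C] q_used=0 → run H
t=23: queue=[H,C] q_used=1 → run H
t=24: queue=[C] q_used=0 → run C
t=25: (idle)
t=26: (idle)
t=27: (idle)
t=28: (idle)
t=29: (idle)
t=30: (idle)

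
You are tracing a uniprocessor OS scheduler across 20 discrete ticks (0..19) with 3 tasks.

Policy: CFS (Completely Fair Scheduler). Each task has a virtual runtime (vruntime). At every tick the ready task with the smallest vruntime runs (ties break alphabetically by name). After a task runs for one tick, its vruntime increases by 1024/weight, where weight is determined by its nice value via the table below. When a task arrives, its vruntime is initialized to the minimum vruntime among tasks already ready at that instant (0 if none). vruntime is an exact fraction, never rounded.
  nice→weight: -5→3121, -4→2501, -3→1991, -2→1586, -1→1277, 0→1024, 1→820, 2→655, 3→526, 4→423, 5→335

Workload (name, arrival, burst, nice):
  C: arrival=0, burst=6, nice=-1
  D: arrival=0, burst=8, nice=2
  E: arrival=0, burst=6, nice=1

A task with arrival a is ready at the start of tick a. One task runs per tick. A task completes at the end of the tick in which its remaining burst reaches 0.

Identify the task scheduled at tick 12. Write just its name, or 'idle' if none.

running at tick 12 = C

t=0: vr[C=0 D=0 E=0] → run C
t=1: vr[C=1024/1277 D=0 E=0] → run D
t=2: vr[C=1024/1277 D=1024/655 E=0] → run E
t=3: vr[C=1024/1277 D=1024/655 E=256/205] → run C
t=4: vr[C=2048/1277 D=1024/655 E=256/205] → run E
t=5: vr[C=2048/1277 D=1024/655 E=512/205] → run D
t=6: vr[C=2048/1277 D=2048/655 E=512/205] → run C
t=7: vr[C=3072/1277 D=2048/655 E=512/205] → run C
t=8: vr[C=4096/1277 D=2048/655 E=512/205] → run E
t=9: vr[C=4096/1277 D=2048/655 E=768/205] → run D
t=10: vr[C=4096/1277 D=3072/655 E=768/205] → run C
t=11: vr[C=5120/1277 D=3072/655 E=768/205] → run E
t=12: vr[C=5120/1277 D=3072/655 E=1024/205] → run C
t=13: vr[D=3072/655 E=1024/205] → run D
t=14: vr[D=4096/655 E=1024/205] → run E
t=15: vr[D=4096/655 E=256/41] → run E
t=16: vr[D=4096/655] → run D
t=17: vr[D=1024/131] → run D
t=18: vr[D=6144/655] → run D
t=19: vr[D=7168/655] → run D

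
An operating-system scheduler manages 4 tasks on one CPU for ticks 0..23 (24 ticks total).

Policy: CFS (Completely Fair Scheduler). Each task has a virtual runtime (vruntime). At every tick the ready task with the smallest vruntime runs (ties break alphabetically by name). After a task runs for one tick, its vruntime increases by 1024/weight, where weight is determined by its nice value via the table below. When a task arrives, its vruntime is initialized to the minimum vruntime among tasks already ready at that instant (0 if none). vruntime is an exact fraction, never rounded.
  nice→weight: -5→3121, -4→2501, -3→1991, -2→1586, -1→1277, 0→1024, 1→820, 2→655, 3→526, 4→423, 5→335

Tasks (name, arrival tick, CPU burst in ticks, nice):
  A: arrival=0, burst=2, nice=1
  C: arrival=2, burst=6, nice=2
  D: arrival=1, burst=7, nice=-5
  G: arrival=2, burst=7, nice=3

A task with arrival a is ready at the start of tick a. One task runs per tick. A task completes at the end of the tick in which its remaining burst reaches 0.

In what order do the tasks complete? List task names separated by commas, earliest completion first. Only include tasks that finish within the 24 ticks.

t=0: vr[A=0] → run A
t=1: vr[A=256/205 D=256/205] → run A
t=2: vr[C=256/205 D=256/205 G=256/205] → run C
t=3: vr[C=15104/5371 D=256/205 G=256/205] → run D
t=4: vr[C=15104/5371 D=1008896/639805 G=256/205] → run G
t=5: vr[C=15104/5371 D=1008896/639805 G=172288/53915] → run D
t=6: vr[C=15104/5371 D=1218816/639805 G=172288/53915] → run D
t=7: vr[C=15104/5371 D=1428736/639805 G=172288/53915] → run D
t=8: vr[C=15104/5371 D=1638656/639805 G=172288/53915] → run D
t=9: vr[C=15104/5371 D=1848576/639805 G=172288/53915] → run C
t=10: vr[C=117504/26855 D=1848576/639805 G=172288/53915] → run D
t=11: vr[C=117504/26855 D=2058496/639805 G=172288/53915] → run G
t=12: vr[C=117504/26855 D=2058496/639805 G=277248/53915] → run D
t=13: vr[C=117504/26855 G=277248/53915] → run C
t=14: vr[C=159488/26855 G=277248/53915] → run G
t=15: vr[C=159488/26855 G=382208/53915] → run C
t=16: vr[C=201472/26855 G=382208/53915] → run G
t=17: vr[C=201472/26855 G=487168/53915] → run C
t=18: vr[C=243456/26855 G=487168/53915] → run G
t=19: vr[C=243456/26855 G=592128/53915] → run C
t=20: vr[G=592128/53915] → run G
t=21: vr[G=697088/53915] → run G
t=22: (idle)
t=23: (idle)

completion order = A, D, C, G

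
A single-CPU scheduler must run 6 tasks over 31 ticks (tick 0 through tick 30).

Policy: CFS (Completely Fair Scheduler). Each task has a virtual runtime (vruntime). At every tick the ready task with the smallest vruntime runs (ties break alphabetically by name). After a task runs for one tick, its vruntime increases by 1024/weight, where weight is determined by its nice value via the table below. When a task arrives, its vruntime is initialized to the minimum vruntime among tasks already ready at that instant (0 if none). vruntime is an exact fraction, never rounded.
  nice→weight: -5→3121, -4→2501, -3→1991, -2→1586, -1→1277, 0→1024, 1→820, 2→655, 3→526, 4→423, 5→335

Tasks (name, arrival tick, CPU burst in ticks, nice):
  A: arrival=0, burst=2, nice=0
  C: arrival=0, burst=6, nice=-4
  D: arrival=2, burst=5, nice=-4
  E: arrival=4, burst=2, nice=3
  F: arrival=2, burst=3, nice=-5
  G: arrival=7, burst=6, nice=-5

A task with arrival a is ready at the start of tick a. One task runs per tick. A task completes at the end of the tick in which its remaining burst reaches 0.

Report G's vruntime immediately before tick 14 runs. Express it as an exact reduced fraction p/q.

t=0: vr[A=0 C=0] → run A
t=1: vr[A=1 C=0] → run C
t=2: vr[A=1 C=1024/2501 D=1024/2501 F=1024/2501] → run C
t=3: vr[A=1 C=2048/2501 D=1024/2501 F=1024/2501] → run D
t=4: vr[A=1 C=2048/2501 D=2048/2501 E=1024/2501 F=1024/2501] → run E
t=5: vr[A=1 C=2048/2501 D=2048/2501 E=1549824/657763 F=1024/2501] → run F
t=6: vr[A=1 C=2048/2501 D=2048/2501 E=1549824/657763 F=5756928/7805621] → run F
t=7: vr[A=1 C=2048/2501 D=2048/2501 E=1549824/657763 F=8317952/7805621 G=2048/2501] → run C
t=8: vr[A=1 C=3072/2501 D=2048/2501 E=1549824/657763 F=8317952/7805621 G=2048/2501] → run D
t=9: vr[A=1 C=3072/2501 D=3072/2501 E=1549824/657763 F=8317952/7805621 G=2048/2501] → run G
t=10: vr[A=1 C=3072/2501 D=3072/2501 E=1549824/657763 F=8317952/7805621 G=8952832/7805621] → run A
t=11: vr[C=3072/2501 D=3072/2501 E=1549824/657763 F=8317952/7805621 G=8952832/7805621] → run F
t=12: vr[C=3072/2501 D=3072/2501 E=1549824/657763 G=8952832/7805621] → run G
t=13: vr[C=3072/2501 D=3072/2501 E=1549824/657763 G=11513856/7805621] → run C
t=14: vr[C=4096/2501 D=3072/2501 E=1549824/657763 G=11513856/7805621] → run D
t=15: vr[C=4096/2501 D=4096/2501 E=1549824/657763 G=11513856/7805621] → run G
t=16: vr[C=4096/2501 D=4096/2501 E=1549824/657763 G=14074880/7805621] → run C
t=17: vr[C=5120/2501 D=4096/2501 E=1549824/657763 G=14074880/7805621] → run D
t=18: vr[C=5120/2501 D=5120/2501 E=1549824/657763 G=14074880/7805621] → run G
t=19: vr[C=5120/2501 D=5120/2501 E=1549824/657763 G=16635904/7805621] → run C
t=20: vr[D=5120/2501 E=1549824/657763 G=16635904/7805621] → run D
t=21: vr[E=1549824/657763 G=16635904/7805621] → run G
t=22: vr[E=1549824/657763 G=19196928/7805621] → run E
t=23: vr[G=19196928/7805621] → run G
t=24: (idle)
t=25: (idle)
t=26: (idle)
t=27: (idle)
t=28: (idle)
t=29: (idle)
t=30: (idle)

vruntime(G, start of tick 14) = 11513856/7805621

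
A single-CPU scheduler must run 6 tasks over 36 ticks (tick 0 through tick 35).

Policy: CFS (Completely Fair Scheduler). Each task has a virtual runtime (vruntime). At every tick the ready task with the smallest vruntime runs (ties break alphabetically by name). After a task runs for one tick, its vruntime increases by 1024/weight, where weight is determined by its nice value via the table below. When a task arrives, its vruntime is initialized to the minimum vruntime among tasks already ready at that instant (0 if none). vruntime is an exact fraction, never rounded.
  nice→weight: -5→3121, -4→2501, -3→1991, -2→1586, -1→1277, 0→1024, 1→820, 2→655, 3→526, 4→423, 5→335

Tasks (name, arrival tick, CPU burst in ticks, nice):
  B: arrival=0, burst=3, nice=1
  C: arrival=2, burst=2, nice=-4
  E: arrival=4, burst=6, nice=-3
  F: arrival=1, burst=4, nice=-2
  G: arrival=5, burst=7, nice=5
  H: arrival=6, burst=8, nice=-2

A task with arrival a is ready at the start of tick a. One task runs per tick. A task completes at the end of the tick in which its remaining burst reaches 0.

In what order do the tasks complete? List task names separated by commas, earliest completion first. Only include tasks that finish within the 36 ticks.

completion order = C, B, F, E, H, G

t=0: vr[B=0] → run B
t=1: vr[B=256/205 F=256/205] → run B
t=2: vr[B=512/205 C=256/205 F=256/205] → run C
t=3: vr[B=512/205 C=20736/12505 F=256/205] → run F
t=4: vr[B=512/205 C=20736/12505 E=20736/12505 F=307968/162565] → run C
t=5: vr[B=512/205 E=20736/12505 F=307968/162565 G=20736/12505] → run E
t=6: vr[B=512/205 E=54090496/24897455 F=307968/162565 G=20736/12505 H=20736/12505] → run G
t=7: vr[B=512/205 E=54090496/24897455 F=307968/162565 G=3950336/837835 H=20736/12505] → run H
t=8: vr[B=512/205 E=54090496/24897455 F=307968/162565 G=3950336/837835 H=374528/162565] → run F
t=9: vr[B=512/205 E=54090496/24897455 F=412928/162565 G=3950336/837835 H=374528/162565] → run E
t=10: vr[B=512/205 E=66895616/24897455 F=412928/162565 G=3950336/837835 H=374528/162565] → run H
t=11: vr[B=512/205 E=66895616/24897455 F=412928/162565 G=3950336/837835 H=479488/162565] → run B
t=12: vr[E=66895616/24897455 F=412928/162565 G=3950336/837835 H=479488/162565] → run F
t=13: vr[E=66895616/24897455 F=517888/162565 G=3950336/837835 H=479488/162565] → run E
t=14: vr[E=79700736/24897455 F=517888/162565 G=3950336/837835 H=479488/162565] → run H
t=15: vr[E=79700736/24897455 F=517888/162565 G=3950336/837835 H=584448/162565] → run F
t=16: vr[E=79700736/24897455 G=3950336/837835 H=584448/162565] → run E
t=17: vr[E=92505856/24897455 G=3950336/837835 H=584448/162565] → run H
t=18: vr[E=92505856/24897455 G=3950336/837835 H=689408/162565] → run E
t=19: vr[E=105310976/24897455 G=3950336/837835 H=689408/162565] → run E
t=20: vr[G=3950336/837835 H=689408/162565] → run H
t=21: vr[G=3950336/837835 H=794368/162565] → run G
t=22: vr[G=1302272/167567 H=794368/162565] → run H
t=23: vr[G=1302272/167567 H=899328/162565] → run H
t=24: vr[G=1302272/167567 H=1004288/162565] → run H
t=25: vr[G=1302272/167567] → run G
t=26: vr[G=9072384/837835] → run G
t=27: vr[G=11633408/837835] → run G
t=28: vr[G=14194432/837835] → run G
t=29: vr[G=16755456/837835] → run G
t=30: (idle)
t=31: (idle)
t=32: (idle)
t=33: (idle)
t=34: (idle)
t=35: (idle)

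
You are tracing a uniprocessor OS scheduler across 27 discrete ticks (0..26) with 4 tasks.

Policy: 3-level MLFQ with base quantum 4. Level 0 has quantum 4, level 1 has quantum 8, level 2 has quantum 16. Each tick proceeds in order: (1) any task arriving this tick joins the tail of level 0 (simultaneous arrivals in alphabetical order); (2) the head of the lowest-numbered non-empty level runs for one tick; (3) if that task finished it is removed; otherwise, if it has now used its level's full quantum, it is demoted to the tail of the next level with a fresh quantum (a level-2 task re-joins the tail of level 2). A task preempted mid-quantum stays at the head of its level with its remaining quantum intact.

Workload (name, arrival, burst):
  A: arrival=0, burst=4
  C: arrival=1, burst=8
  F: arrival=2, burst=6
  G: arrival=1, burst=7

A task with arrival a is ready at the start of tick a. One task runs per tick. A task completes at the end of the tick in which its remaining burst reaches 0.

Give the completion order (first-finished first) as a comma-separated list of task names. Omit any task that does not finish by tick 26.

t=0: L0/L1/L2 = A/-/- → run A
t=1: L0/L1/L2 = ACG/-/- → run A
t=2: L0/L1/L2 = ACGF/-/- → run A
t=3: L0/L1/L2 = ACGF/-/- → run A
t=4: L0/L1/L2 = CGF/-/- → run C
t=5: L0/L1/L2 = CGF/-/- → run C
t=6: L0/L1/L2 = CGF/-/- → run C
t=7: L0/L1/L2 = CGF/-/- → run C
t=8: L0/L1/L2 = GF/C/- → run G
t=9: L0/L1/L2 = GF/C/- → run G
t=10: L0/L1/L2 = GF/C/- → run G
t=11: L0/L1/L2 = GF/C/- → run G
t=12: L0/L1/L2 = F/CG/- → run F
t=13: L0/L1/L2 = F/CG/- → run F
t=14: L0/L1/L2 = F/CG/- → run F
t=15: L0/L1/L2 = F/CG/- → run F
t=16: L0/L1/L2 = -/CGF/- → run C
t=17: L0/L1/L2 = -/CGF/- → run C
t=18: L0/L1/L2 = -/CGF/- → run C
t=19: L0/L1/L2 = -/CGF/- → run C
t=20: L0/L1/L2 = -/GF/- → run G
t=21: L0/L1/L2 = -/GF/- → run G
t=22: L0/L1/L2 = -/GF/- → run G
t=23: L0/L1/L2 = -/F/- → run F
t=24: L0/L1/L2 = -/F/- → run F
t=25: (idle)
t=26: (idle)

completion order = A, C, G, F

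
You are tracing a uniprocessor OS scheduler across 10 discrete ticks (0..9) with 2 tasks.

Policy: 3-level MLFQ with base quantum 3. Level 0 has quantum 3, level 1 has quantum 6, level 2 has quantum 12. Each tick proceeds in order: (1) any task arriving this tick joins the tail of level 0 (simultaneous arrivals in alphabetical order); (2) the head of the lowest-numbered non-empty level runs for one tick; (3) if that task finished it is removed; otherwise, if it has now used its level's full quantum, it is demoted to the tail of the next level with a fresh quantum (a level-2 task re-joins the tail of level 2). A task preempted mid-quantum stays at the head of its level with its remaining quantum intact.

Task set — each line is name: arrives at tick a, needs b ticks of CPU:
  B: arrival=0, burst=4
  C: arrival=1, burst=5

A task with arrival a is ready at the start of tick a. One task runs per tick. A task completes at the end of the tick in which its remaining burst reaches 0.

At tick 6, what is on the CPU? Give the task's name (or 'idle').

t=0: L0/L1/L2 = B/-/- → run B
t=1: L0/L1/L2 = BC/-/- → run B
t=2: L0/L1/L2 = BC/-/- → run B
t=3: L0/L1/L2 = C/B/- → run C
t=4: L0/L1/L2 = C/B/- → run C
t=5: L0/L1/L2 = C/B/- → run C
t=6: L0/L1/L2 = -/BC/- → run B
t=7: L0/L1/L2 = -/C/- → run C
t=8: L0/L1/L2 = -/C/- → run C
t=9: (idle)

running at tick 6 = B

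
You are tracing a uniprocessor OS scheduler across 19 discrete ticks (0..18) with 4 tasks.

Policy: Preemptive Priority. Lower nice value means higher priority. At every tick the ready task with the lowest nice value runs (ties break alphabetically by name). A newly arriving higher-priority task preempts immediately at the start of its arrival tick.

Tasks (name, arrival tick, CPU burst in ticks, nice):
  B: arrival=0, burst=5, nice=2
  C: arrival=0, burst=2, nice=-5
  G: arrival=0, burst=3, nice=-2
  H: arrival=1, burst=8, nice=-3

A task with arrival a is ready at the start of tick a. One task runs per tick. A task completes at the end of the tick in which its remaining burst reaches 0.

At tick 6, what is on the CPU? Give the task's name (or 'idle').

t=0: ready={B,C,G} → run C
t=1: ready={B,C,G,H} → run C
t=2: ready={B,G,H} → run H
t=3: ready={B,G,H} → run H
t=4: ready={B,G,H} → run H
t=5: ready={B,G,H} → run H
t=6: ready={B,G,H} → run H
t=7: ready={B,G,H} → run H
t=8: ready={B,G,H} → run H
t=9: ready={B,G,H} → run H
t=10: ready={B,G} → run G
t=11: ready={B,G} → run G
t=12: ready={B,G} → run G
t=13: ready={B} → run B
t=14: ready={B} → run B
t=15: ready={B} → run B
t=16: ready={B} → run B
t=17: ready={B} → run B
t=18: (idle)

running at tick 6 = H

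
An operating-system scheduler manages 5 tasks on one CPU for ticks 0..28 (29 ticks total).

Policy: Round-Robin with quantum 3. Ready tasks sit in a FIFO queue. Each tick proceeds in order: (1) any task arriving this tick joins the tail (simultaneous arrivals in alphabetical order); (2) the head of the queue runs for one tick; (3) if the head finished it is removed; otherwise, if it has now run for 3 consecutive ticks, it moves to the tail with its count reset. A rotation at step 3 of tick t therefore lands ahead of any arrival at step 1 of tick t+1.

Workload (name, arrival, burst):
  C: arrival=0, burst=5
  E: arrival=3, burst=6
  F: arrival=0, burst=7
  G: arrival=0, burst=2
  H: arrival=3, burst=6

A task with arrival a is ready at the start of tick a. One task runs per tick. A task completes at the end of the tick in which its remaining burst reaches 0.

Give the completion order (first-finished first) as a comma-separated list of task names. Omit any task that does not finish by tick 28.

completion order = G, C, E, H, F

t=0: queue=[C,F,G] q_used=0 → run C
t=1: queue=[C,F,G] q_used=1 → run C
t=2: queue=[C,F,G] q_used=2 → run C
t=3: queue=[F,G,C,E,H] q_used=0 → run F
t=4: queue=[F,G,C,E,H] q_used=1 → run F
t=5: queue=[F,G,C,E,H] q_used=2 → run F
t=6: queue=[G,C,E,H,F] q_used=0 → run G
t=7: queue=[G,C,E,H,F] q_used=1 → run G
t=8: queue=[C,E,H,F] q_used=0 → run C
t=9: queue=[C,E,H,F] q_used=1 → run C
t=10: queue=[E,H,F] q_used=0 → run E
t=11: queue=[E,H,F] q_used=1 → run E
t=12: queue=[E,H,F] q_used=2 → run E
t=13: queue=[H,F,E] q_used=0 → run H
t=14: queue=[H,F,E] q_used=1 → run H
t=15: queue=[H,F,E] q_used=2 → run H
t=16: queue=[F,E,H] q_used=0 → run F
t=17: queue=[F,E,H] q_used=1 → run F
t=18: queue=[F,E,H] q_used=2 → run F
t=19: queue=[E,H,F] q_used=0 → run E
t=20: queue=[E,H,F] q_used=1 → run E
t=21: queue=[E,H,F] q_used=2 → run E
t=22: queue=[H,F] q_used=0 → run H
t=23: queue=[H,F] q_used=1 → run H
t=24: queue=[H,F] q_used=2 → run H
t=25: queue=[F] q_used=0 → run F
t=26: (idle)
t=27: (idle)
t=28: (idle)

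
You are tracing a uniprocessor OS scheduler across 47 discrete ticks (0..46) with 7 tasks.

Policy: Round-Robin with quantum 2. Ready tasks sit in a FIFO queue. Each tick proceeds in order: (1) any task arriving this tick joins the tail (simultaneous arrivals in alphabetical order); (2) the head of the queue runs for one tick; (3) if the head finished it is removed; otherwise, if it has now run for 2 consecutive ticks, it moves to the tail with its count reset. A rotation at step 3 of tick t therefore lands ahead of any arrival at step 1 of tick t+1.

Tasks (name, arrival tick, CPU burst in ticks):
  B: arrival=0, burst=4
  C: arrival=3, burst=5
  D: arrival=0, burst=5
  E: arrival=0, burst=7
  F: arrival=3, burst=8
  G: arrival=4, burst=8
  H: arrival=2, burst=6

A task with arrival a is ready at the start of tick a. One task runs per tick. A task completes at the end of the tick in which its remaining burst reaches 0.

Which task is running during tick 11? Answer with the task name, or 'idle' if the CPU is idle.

running at tick 11 = C

t=0: queue=[B,D,E] q_used=0 → run B
t=1: queue=[B,D,E] q_used=1 → run B
t=2: queue=[D,E,B,H] q_used=0 → run D
t=3: queue=[D,E,B,H,C,F] q_used=1 → run D
t=4: queue=[E,B,H,C,F,D,G] q_used=0 → run E
t=5: queue=[E,B,H,C,F,D,G] q_used=1 → run E
t=6: queue=[B,H,C,F,D,G,E] q_used=0 → run B
t=7: queue=[B,H,C,F,D,G,E] q_used=1 → run B
t=8: queue=[H,C,F,D,G,E] q_used=0 → run H
t=9: queue=[H,C,F,D,G,E] q_used=1 → run H
t=10: queue=[C,F,D,G,E,H] q_used=0 → run C
t=11: queue=[C,F,D,G,E,H] q_used=1 → run C
t=12: queue=[F,D,G,E,H,C] q_used=0 → run F
t=13: queue=[F,D,G,E,H,C] q_used=1 → run F
t=14: queue=[D,G,E,H,C,F] q_used=0 → run D
t=15: queue=[D,G,E,H,C,F] q_used=1 → run D
t=16: queue=[G,E,H,C,F,D] q_used=0 → run G
t=17: queue=[G,E,H,C,F,D] q_used=1 → run G
t=18: queue=[E,H,C,F,D,G] q_used=0 → run E
t=19: queue=[E,H,C,F,D,G] q_used=1 → run E
t=20: queue=[H,C,F,D,G,E] q_used=0 → run H
t=21: queue=[H,C,F,D,G,E] q_used=1 → run H
t=22: queue=[C,F,D,G,E,H] q_used=0 → run C
t=23: queue=[C,F,D,G,E,H] q_used=1 → run C
t=24: queue=[F,D,G,E,H,C] q_used=0 → run F
t=25: queue=[F,D,G,E,H,C] q_used=1 → run F
t=26: queue=[D,G,E,H,C,F] q_used=0 → run D
t=27: queue=[G,E,H,C,F] q_used=0 → run G
t=28: queue=[G,E,H,C,F] q_used=1 → run G
t=29: queue=[E,H,C,F,G] q_used=0 → run E
t=30: queue=[E,H,C,F,G] q_used=1 → run E
t=31: queue=[H,C,F,G,E] q_used=0 → run H
t=32: queue=[H,C,F,G,E] q_used=1 → run H
t=33: queue=[C,F,G,E] q_used=0 → run C
t=34: queue=[F,G,E] q_used=0 → run F
t=35: queue=[F,G,E] q_used=1 → run F
t=36: queue=[G,E,F] q_used=0 → run G
t=37: queue=[G,E,F] q_used=1 → run G
t=38: queue=[E,F,G] q_used=0 → run E
t=39: queue=[F,G] q_used=0 → run F
t=40: queue=[F,G] q_used=1 → run F
t=41: queue=[G] q_used=0 → run G
t=42: queue=[G] q_used=1 → run G
t=43: (idle)
t=44: (idle)
t=45: (idle)
t=46: (idle)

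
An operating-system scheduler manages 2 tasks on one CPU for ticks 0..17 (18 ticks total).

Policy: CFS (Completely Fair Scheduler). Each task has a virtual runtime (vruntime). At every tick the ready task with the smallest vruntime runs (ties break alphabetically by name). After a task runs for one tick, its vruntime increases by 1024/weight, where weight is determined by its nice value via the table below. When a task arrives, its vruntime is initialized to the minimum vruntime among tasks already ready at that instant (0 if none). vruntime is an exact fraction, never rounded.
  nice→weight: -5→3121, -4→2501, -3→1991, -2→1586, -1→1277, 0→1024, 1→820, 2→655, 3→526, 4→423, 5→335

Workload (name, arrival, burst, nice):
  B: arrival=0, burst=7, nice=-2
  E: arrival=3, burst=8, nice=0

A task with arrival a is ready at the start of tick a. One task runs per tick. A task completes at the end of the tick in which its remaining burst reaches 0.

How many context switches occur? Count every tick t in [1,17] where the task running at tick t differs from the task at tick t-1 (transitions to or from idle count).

context switches = 6

t=0: vr[B=0] → run B
t=1: vr[B=512/793] → run B
t=2: vr[B=1024/793] → run B
t=3: vr[B=1536/793 E=1536/793] → run B
t=4: vr[B=2048/793 E=1536/793] → run E
t=5: vr[B=2048/793 E=2329/793] → run B
t=6: vr[B=2560/793 E=2329/793] → run E
t=7: vr[B=2560/793 E=3122/793] → run B
t=8: vr[B=3072/793 E=3122/793] → run B
t=9: vr[E=3122/793] → run E
t=10: vr[E=3915/793] → run E
t=11: vr[E=4708/793] → run E
t=12: vr[E=5501/793] → run E
t=13: vr[E=6294/793] → run E
t=14: vr[E=7087/793] → run E
t=15: (idle)
t=16: (idle)
t=17: (idle)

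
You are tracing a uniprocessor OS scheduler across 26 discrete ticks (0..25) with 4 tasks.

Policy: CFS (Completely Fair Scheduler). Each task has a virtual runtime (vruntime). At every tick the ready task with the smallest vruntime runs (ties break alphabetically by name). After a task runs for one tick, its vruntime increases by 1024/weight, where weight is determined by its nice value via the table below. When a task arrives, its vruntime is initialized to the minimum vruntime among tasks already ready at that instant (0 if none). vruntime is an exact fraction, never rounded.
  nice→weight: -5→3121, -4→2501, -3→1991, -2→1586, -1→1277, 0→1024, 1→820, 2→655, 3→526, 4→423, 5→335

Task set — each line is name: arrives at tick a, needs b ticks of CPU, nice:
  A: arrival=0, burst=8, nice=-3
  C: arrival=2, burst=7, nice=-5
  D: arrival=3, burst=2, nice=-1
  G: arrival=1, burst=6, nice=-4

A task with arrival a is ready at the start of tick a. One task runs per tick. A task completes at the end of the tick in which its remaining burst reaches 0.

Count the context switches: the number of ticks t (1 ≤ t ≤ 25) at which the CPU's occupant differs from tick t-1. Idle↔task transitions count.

context switches = 19

t=0: vr[A=0] → run A
t=1: vr[A=1024/1991 G=1024/1991] → run A
t=2: vr[A=2048/1991 C=1024/1991 G=1024/1991] → run C
t=3: vr[A=2048/1991 C=5234688/6213911 D=1024/1991 G=1024/1991] → run D
t=4: vr[A=2048/1991 C=5234688/6213911 D=3346432/2542507 G=1024/1991] → run G
t=5: vr[A=2048/1991 C=5234688/6213911 D=3346432/2542507 G=4599808/4979491] → run C
t=6: vr[A=2048/1991 C=7273472/6213911 D=3346432/2542507 G=4599808/4979491] → run G
t=7: vr[A=2048/1991 C=7273472/6213911 D=3346432/2542507 G=6638592/4979491] → run A
t=8: vr[A=3072/1991 C=7273472/6213911 D=3346432/2542507 G=6638592/4979491] → run C
t=9: vr[A=3072/1991 C=9312256/6213911 D=3346432/2542507 G=6638592/4979491] → run D
t=10: vr[A=3072/1991 C=9312256/6213911 G=6638592/4979491] → run G
t=11: vr[A=3072/1991 C=9312256/6213911 G=8677376/4979491] → run C
t=12: vr[A=3072/1991 C=11351040/6213911 G=8677376/4979491] → run A
t=13: vr[A=4096/1991 C=11351040/6213911 G=8677376/4979491] → run G
t=14: vr[A=4096/1991 C=11351040/6213911 G=10716160/4979491] → run C
t=15: vr[A=4096/1991 C=13389824/6213911 G=10716160/4979491] → run A
t=16: vr[A=5120/1991 C=13389824/6213911 G=10716160/4979491] → run G
t=17: vr[A=5120/1991 C=13389824/6213911 G=12754944/4979491] → run C
t=18: vr[A=5120/1991 C=15428608/6213911 G=12754944/4979491] → run C
t=19: vr[A=5120/1991 G=12754944/4979491] → run G
t=20: vr[A=5120/1991] → run A
t=21: vr[A=6144/1991] → run A
t=22: vr[A=7168/1991] → run A
t=23: (idle)
t=24: (idle)
t=25: (idle)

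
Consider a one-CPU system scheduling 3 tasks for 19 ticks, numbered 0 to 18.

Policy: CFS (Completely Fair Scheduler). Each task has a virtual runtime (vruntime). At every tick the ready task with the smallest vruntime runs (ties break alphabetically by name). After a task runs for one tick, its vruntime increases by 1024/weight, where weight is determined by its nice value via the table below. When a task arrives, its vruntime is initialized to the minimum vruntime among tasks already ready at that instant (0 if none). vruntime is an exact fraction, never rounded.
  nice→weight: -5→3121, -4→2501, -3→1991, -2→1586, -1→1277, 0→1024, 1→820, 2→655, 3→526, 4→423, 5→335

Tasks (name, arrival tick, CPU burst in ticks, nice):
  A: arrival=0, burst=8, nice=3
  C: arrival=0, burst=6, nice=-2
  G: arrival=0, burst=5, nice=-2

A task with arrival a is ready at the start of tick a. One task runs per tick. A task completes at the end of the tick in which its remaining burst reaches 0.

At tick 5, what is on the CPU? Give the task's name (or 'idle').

running at tick 5 = C

t=0: vr[A=0 C=0 G=0] → run A
t=1: vr[A=512/263 C=0 G=0] → run C
t=2: vr[A=512/263 C=512/793 G=0] → run G
t=3: vr[A=512/263 C=512/793 G=512/793] → run C
t=4: vr[A=512/263 C=1024/793 G=512/793] → run G
t=5: vr[A=512/263 C=1024/793 G=1024/793] → run C
t=6: vr[A=512/263 C=1536/793 G=1024/793] → run G
t=7: vr[A=512/263 C=1536/793 G=1536/793] → run C
t=8: vr[A=512/263 C=2048/793 G=1536/793] → run G
t=9: vr[A=512/263 C=2048/793 G=2048/793] → run A
t=10: vr[A=1024/263 C=2048/793 G=2048/793] → run C
t=11: vr[A=1024/263 C=2560/793 G=2048/793] → run G
t=12: vr[A=1024/263 C=2560/793] → run C
t=13: vr[A=1024/263] → run A
t=14: vr[A=1536/263] → run A
t=15: vr[A=2048/263] → run A
t=16: vr[A=2560/263] → run A
t=17: vr[A=3072/263] → run A
t=18: vr[A=3584/263] → run A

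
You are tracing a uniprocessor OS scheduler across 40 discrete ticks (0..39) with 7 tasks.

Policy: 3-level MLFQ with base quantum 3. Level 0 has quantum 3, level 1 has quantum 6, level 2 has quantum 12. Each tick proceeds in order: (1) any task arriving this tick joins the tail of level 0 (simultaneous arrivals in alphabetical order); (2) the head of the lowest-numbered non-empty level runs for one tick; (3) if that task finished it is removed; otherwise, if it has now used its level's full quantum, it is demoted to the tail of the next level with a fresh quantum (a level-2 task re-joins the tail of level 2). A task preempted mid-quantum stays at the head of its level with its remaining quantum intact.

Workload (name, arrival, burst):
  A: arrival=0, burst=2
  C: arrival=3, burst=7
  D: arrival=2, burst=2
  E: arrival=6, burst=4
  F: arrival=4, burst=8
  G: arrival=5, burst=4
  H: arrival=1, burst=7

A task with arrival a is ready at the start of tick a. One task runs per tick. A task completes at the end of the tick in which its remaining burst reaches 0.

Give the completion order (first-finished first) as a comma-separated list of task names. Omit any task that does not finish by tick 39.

completion order = A, D, H, C, F, G, E

t=0: L0/L1/L2 = A/-/- → run A
t=1: L0/L1/L2 = AH/-/- → run A
t=2: L0/L1/L2 = HD/-/- → run H
t=3: L0/L1/L2 = HDC/-/- → run H
t=4: L0/L1/L2 = HDCF/-/- → run H
t=5: L0/L1/L2 = DCFG/H/- → run D
t=6: L0/L1/L2 = DCFGE/H/- → run D
t=7: L0/L1/L2 = CFGE/H/- → run C
t=8: L0/L1/L2 = CFGE/H/- → run C
t=9: L0/L1/L2 = CFGE/H/- → run C
t=10: L0/L1/L2 = FGE/HC/- → run F
t=11: L0/L1/L2 = FGE/HC/- → run F
t=12: L0/L1/L2 = FGE/HC/- → run F
t=13: L0/L1/L2 = GE/HCF/- → run G
t=14: L0/L1/L2 = GE/HCF/- → run G
t=15: L0/L1/L2 = GE/HCF/- → run G
t=16: L0/L1/L2 = E/HCFG/- → run E
t=17: L0/L1/L2 = E/HCFG/- → run E
t=18: L0/L1/L2 = E/HCFG/- → run E
t=19: L0/L1/L2 = -/HCFGE/- → run H
t=20: L0/L1/L2 = -/HCFGE/- → run H
t=21: L0/L1/L2 = -/HCFGE/- → run H
t=22: L0/L1/L2 = -/HCFGE/- → run H
t=23: L0/L1/L2 = -/CFGE/- → run C
t=24: L0/L1/L2 = -/CFGE/- → run C
t=25: L0/L1/L2 = -/CFGE/- → run C
t=26: L0/L1/L2 = -/CFGE/- → run C
t=27: L0/L1/L2 = -/FGE/- → run F
t=28: L0/L1/L2 = -/FGE/- → run F
t=29: L0/L1/L2 = -/FGE/- → run F
t=30: L0/L1/L2 = -/FGE/- → run F
t=31: L0/L1/L2 = -/FGE/- → run F
t=32: L0/L1/L2 = -/GE/- → run G
t=33: L0/L1/L2 = -/E/- → run E
t=34: (idle)
t=35: (idle)
t=36: (idle)
t=37: (idle)
t=38: (idle)
t=39: (idle)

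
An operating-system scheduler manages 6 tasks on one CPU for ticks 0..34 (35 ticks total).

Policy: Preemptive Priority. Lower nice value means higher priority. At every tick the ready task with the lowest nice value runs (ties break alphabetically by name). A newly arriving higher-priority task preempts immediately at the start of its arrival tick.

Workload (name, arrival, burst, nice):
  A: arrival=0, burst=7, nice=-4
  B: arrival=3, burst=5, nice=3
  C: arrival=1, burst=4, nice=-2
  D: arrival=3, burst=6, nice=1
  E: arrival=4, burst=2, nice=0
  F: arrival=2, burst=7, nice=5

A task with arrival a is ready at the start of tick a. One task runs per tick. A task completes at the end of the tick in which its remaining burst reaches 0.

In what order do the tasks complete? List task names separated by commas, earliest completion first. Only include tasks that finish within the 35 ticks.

t=0: ready={A} → run A
t=1: ready={A,C} → run A
t=2: ready={A,C,F} → run A
t=3: ready={A,B,C,D,F} → run A
t=4: ready={A,B,C,D,E,F} → run A
t=5: ready={A,B,C,D,E,F} → run A
t=6: ready={A,B,C,D,E,F} → run A
t=7: ready={B,C,D,E,F} → run C
t=8: ready={B,C,D,E,F} → run C
t=9: ready={B,C,D,E,F} → run C
t=10: ready={B,C,D,E,F} → run C
t=11: ready={B,D,E,F} → run E
t=12: ready={B,D,E,F} → run E
t=13: ready={B,D,F} → run D
t=14: ready={B,D,F} → run D
t=15: ready={B,D,F} → run D
t=16: ready={B,D,F} → run D
t=17: ready={B,D,F} → run D
t=18: ready={B,D,F} → run D
t=19: ready={B,F} → run B
t=20: ready={B,F} → run B
t=21: ready={B,F} → run B
t=22: ready={B,F} → run B
t=23: ready={B,F} → run B
t=24: ready={F} → run F
t=25: ready={F} → run F
t=26: ready={F} → run F
t=27: ready={F} → run F
t=28: ready={F} → run F
t=29: ready={F} → run F
t=30: ready={F} → run F
t=31: (idle)
t=32: (idle)
t=33: (idle)
t=34: (idle)

completion order = A, C, E, D, B, F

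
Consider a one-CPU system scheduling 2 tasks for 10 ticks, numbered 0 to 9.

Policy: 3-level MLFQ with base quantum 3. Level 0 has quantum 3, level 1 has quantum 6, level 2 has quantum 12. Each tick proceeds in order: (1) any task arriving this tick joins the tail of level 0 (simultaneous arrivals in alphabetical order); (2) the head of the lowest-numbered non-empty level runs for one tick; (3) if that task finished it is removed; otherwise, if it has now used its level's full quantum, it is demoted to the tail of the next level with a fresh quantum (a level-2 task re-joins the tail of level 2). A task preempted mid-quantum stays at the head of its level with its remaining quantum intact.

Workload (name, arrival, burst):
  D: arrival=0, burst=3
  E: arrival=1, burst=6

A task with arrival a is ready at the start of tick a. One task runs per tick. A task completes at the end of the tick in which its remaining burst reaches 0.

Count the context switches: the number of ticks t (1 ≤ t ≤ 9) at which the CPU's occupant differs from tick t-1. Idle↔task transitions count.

context switches = 2

t=0: L0/L1/L2 = D/-/- → run D
t=1: L0/L1/L2 = DE/-/- → run D
t=2: L0/L1/L2 = DE/-/- → run D
t=3: L0/L1/L2 = E/-/- → run E
t=4: L0/L1/L2 = E/-/- → run E
t=5: L0/L1/L2 = E/-/- → run E
t=6: L0/L1/L2 = -/E/- → run E
t=7: L0/L1/L2 = -/E/- → run E
t=8: L0/L1/L2 = -/E/- → run E
t=9: (idle)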